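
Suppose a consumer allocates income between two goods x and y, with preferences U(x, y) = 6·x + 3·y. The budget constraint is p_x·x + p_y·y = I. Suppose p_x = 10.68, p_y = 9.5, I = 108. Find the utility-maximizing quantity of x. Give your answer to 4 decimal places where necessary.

x gives more utility per dollar, so spend all income on x: x* = I/p_x, y* = 0.
Numerically: x* = 10.1124, y* = 0.

x* = 10.1124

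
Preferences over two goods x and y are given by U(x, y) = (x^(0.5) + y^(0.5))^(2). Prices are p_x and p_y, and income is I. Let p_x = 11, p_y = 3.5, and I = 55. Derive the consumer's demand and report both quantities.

x* = 1.2069, y* = 11.9212

From the CES first-order condition, (y/x)^(0.5) = p_x/p_y.
Hence y/x = (p_x/p_y)^(1/(0.5)), i.e. raised to the 2 power.
With the ratio pinned down, the budget gives x* = I/(p_x + p_y·(y/x)) and y* = (y/x)·x*.
Numerically y/x = 9.877551, so x* = 55/(11 + 3.5·9.877551) = 1.2069 and y* = 9.877551·1.2069 = 11.9212.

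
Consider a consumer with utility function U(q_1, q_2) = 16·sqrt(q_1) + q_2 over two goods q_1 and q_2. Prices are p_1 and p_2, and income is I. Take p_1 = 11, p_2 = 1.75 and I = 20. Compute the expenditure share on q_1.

share on q_1 = 0.8909

Set MRS = p_1/p_2: 8·q_1^(−1/2) = p_1/p_2.
Thus q_1* = (8·p_2/p_1)² — independent of I — with the rest of income spent on q_2.
Plugging in: q_1* = (8·1.75/11)² = 1.6198, q_2* = 1.2468.
Expenditure on q_1: 11·1.6198 = 17.8182; share = 0.8909.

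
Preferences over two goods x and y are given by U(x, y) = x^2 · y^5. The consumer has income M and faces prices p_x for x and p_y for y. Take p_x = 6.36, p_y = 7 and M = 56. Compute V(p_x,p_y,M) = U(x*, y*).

V = 38559.8637

Tangency: MRS = (2/5)·y/x = p_x/p_y.
So 2·p_y·y = 5·p_x·x; combined with the budget, a share 2/7 of income goes to x.
Demand: x*(p_x,p_y,M) = 2/7·M/p_x and y* = 5/7·M/p_y.
At p_x=6.36, p_y=7, M=56: x* = 2/7·56/6.36 = 2.5157, y* = 5.7143.
Utility at the optimum: U(2.5157, 5.7143) = 38559.8637.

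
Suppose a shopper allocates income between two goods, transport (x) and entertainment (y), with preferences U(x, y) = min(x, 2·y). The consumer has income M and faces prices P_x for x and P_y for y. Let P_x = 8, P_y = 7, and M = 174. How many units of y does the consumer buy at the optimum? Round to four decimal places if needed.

y* = 7.5652

With perfect complements, no substitution: consume in ratio x:y = 2:1.
Budget: P_x·x + P_y·(1/2)·x = M, so (2·P_x + P_y)·x = 2·M.
Demand: x*(P_x,P_y,M) = 2·M/(2·P_x + P_y), y* = M/(2·P_x + P_y).
Here 2·8 + 7 = 23, giving y* = 7.5652.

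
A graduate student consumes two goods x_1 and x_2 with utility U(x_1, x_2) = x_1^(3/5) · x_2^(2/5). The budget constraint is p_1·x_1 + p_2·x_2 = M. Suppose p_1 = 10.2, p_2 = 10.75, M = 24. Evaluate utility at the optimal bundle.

Tangency: MRS = (3/2)·x_2/x_1 = p_1/p_2.
Rearranging, p_2·x_2 = (2/3)·p_1·x_1. Substituting into the budget gives p_1·x_1·(1 + (2/3)) = M.
Demand: x_1*(p_1,p_2,M) = 0.6·M/p_1 and x_2* = 0.4·M/p_2.
At p_1=10.2, p_2=10.75, M=24: x_1* = 0.6·24/10.2 = 1.4118, x_2* = 0.893.
Utility at the optimum: U(1.4118, 0.893) = 1.1754.

V = 1.1754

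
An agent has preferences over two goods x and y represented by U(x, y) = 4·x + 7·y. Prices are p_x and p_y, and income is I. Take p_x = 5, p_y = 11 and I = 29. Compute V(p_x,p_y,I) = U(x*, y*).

Perfect substitutes: compare marginal utility per dollar. 4/p_x vs 7/p_y → 0.8 vs 0.6364.
x gives more utility per dollar, so spend all income on x: x* = I/p_x, y* = 0.
Numerically: x* = 5.8, y* = 0.
Utility at the optimum: U(5.8, 0) = 23.2.

V = 23.2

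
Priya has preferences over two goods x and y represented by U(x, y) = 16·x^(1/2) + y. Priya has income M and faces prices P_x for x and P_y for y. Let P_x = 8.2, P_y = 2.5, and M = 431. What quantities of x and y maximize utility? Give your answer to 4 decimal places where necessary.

x* = 5.9488, y* = 152.8878

Thus x* = (8·P_y/P_x)² — independent of M — with the rest of income spent on y.
Plugging in: x* = (8·2.5/8.2)² = 5.9488, y* = 152.8878.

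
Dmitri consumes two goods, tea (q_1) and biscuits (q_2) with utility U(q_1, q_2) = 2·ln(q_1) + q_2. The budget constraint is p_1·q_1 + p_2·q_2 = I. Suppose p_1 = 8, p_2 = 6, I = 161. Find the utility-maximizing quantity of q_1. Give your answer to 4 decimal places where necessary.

Set MRS = p_1/p_2: (2/q_1)/1 = p_1/p_2.
So q_1*(p_1,p_2) = 2·p_2/p_1, independent of income; and q_2* = (I − 2·p_2)/p_2.
At the given prices: q_1* = 2·6/8 = 1.5.

q_1* = 1.5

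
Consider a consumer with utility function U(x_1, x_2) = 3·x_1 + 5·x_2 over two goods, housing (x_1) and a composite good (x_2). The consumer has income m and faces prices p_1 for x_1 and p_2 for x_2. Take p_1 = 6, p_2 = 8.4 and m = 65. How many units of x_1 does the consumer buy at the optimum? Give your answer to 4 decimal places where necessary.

Linear utility — the consumer picks whichever good has higher MU/price: 3/6 = 0.5 vs 5/8.4 = 0.5952.
x_2 gives more utility per dollar, so spend all income on x_2: x_2* = m/p_2, x_1* = 0.
Numerically: x_1* = 0, x_2* = 7.7381.

x_1* = 0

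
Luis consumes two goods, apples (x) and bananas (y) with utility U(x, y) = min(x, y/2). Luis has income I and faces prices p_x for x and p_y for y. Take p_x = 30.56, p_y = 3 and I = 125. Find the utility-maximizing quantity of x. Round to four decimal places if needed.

Demand: x*(p_x,p_y,I) = I/(p_x + 2·p_y), y* = 2·I/(p_x + 2·p_y).
Here 30.56 + 2·3 = 36.56, giving x* = 3.419.

x* = 3.419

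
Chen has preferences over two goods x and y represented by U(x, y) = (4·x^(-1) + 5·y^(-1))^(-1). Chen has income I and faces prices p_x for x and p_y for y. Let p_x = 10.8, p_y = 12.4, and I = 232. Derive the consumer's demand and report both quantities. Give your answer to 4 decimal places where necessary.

MU_x ∝ 4·x^(-2), MU_y ∝ 5·y^(-2), so MRS = (4/5)·(y/x)^(2) = p_x/p_y.
Solve for the ratio: y/x = [(5/4)·p_x/p_y]^(0.5).
Substitute y = (y/x)·x into the budget: x* = I/(p_x + p_y·(y/x)).
Numerically y/x = 1.043413, so x* = 232/(10.8 + 12.4·1.043413) = 9.7732 and y* = 1.043413·9.7732 = 10.1975.

x* = 9.7732, y* = 10.1975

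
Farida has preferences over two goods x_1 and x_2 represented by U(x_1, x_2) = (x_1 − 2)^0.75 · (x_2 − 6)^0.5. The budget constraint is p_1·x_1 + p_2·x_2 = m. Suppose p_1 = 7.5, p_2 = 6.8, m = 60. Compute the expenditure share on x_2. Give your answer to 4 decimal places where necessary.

share on x_2 = 0.708

This is Cobb-Douglas in (x_1−2, x_2−6): tangency gives 0.75·p_2·(x_2−6) = 0.5·p_1·(x_1−2).
Substituting into the budget: x_1* = 2 + 0.6·(m − 2·p_1 − 6·p_2)/p_1, and x_2* = 6 + 0.4·(…)/p_2.
Discretionary income = 60 − 2·7.5 − 6·6.8 = 4.2; x_1* = 2 + 0.6·4.2/7.5 = 2.336; x_2* = 6 + 0.4·4.2/6.8 = 6.2471.
Expenditure on x_2: 6.8·6.2471 = 42.48; share = 0.708.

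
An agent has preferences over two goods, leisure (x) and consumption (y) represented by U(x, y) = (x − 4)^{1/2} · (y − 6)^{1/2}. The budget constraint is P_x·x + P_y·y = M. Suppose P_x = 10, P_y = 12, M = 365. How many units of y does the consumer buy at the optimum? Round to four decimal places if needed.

y* = 16.5417

Let x' = x−4, y' = y−6. MRS = y'/x' = P_x/P_y.
After buying the subsistence bundle (4, 6), a share 0.5 of the remaining income goes to x: x* = 4 + 0.5·(M − 4P_x − 6P_y)/P_x.
Discretionary income = 365 − 4·10 − 6·12 = 253; y* = 6 + 0.5·253/12 = 16.5417.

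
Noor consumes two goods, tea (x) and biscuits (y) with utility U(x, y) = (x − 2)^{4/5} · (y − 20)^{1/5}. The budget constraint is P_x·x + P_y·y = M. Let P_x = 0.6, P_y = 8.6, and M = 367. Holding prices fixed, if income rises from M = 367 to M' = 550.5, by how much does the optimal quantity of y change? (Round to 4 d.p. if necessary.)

This is Cobb-Douglas in (x−2, y−20): tangency gives 0.8·P_y·(y−20) = 0.2·P_x·(x−2).
Substituting into the budget: x* = 2 + 0.8·(M − 2·P_x − 20·P_y)/P_x, and y* = 20 + 0.2·(…)/P_y.
Discretionary income = 367 − 2·0.6 − 20·8.6 = 193.8; y* = 20 + 0.2·193.8/8.6 = 24.507.
At M' = 550.5: y* = 28.7744. Change: 28.7744 − 24.507 = 4.2674.

Δy* = 4.2674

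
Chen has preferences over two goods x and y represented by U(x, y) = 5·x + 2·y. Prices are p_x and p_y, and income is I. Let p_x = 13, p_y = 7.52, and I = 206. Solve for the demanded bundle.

x* = 15.8462, y* = 0

Numerically: x* = 15.8462, y* = 0.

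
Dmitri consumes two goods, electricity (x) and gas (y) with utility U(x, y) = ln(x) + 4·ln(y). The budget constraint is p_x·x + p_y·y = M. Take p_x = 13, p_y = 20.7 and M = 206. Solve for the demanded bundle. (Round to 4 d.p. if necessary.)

x* = 3.1692, y* = 7.9614

Demand: x*(p_x,p_y,M) = 0.2·M/p_x and y* = 0.8·M/p_y.
At p_x=13, p_y=20.7, M=206: x* = 0.2·206/13 = 3.1692, y* = 7.9614.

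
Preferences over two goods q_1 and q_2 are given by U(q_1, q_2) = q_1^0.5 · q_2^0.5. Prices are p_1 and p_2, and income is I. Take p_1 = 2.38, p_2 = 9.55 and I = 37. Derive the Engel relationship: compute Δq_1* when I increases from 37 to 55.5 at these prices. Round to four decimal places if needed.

The MRS is q_2/q_1. Set MRS = p_1/p_2.
So 0.5·p_2·q_2 = 0.5·p_1·q_1; combined with the budget, a share 0.5 of income goes to q_1.
Demand: q_1*(p_1,p_2,I) = 0.5·I/p_1 and q_2* = 0.5·I/p_2.
At p_1=2.38, p_2=9.55, I=37: q_1* = 0.5·37/2.38 = 7.7731.
At I' = 55.5: q_1* = 11.6597. Change: 11.6597 − 7.7731 = 3.8866.

Δq_1* = 3.8866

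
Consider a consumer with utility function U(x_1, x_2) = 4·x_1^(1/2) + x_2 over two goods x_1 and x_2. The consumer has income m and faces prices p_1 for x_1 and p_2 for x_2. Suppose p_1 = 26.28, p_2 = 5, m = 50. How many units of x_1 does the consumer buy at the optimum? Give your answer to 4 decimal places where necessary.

x_1* = 0.1448

Set MRS = p_1/p_2: 2·x_1^(−1/2) = p_1/p_2.
Thus x_1* = (2·p_2/p_1)² — independent of m — with the rest of income spent on x_2.
Plugging in: x_1* = (2·5/26.28)² = 0.1448.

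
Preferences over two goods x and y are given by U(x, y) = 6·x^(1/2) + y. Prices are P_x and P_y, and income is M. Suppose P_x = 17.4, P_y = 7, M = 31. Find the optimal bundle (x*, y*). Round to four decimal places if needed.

MU_x = 3/√x, MU_y = 1. Tangency: 3/√x = P_x/P_y.
Solve: √x = 3·P_y/P_x, so x*(P_x,P_y) = (3·P_y/P_x)², and y* = (M − P_x·x*)/P_y.
Plugging in: x* = (3·7/17.4)² = 1.4566, y* = 0.8079.

x* = 1.4566, y* = 0.8079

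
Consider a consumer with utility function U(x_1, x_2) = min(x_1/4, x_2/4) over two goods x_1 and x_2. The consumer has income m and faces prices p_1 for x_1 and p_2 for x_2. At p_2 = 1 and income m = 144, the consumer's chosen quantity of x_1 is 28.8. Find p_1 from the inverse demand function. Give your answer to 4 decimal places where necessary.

p_1 = 4

With perfect complements, no substitution: consume in ratio x_1:x_2 = 4:4.
Budget: p_1·x_1 + p_2·x_1 = m, so (4·p_1 + 4·p_2)·x_1 = 4·m.
Demand: x_1*(p_1,p_2,m) = 4·m/(4·p_1 + 4·p_2), x_2* = 4·m/(4·p_1 + 4·p_2).
Set x_1* = 28.8 in the demand function and solve for p_1: p_1 = 4.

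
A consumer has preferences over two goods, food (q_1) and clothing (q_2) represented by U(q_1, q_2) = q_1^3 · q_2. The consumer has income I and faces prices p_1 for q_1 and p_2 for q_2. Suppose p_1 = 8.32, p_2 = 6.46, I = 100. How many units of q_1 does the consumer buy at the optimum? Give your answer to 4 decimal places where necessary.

q_1* = 9.0144

Tangency: MRS = 3·q_2/q_1 = p_1/p_2.
So 3·p_2·q_2 = p_1·q_1; combined with the budget, a share 0.75 of income goes to q_1.
Demand: q_1*(p_1,p_2,I) = 0.75·I/p_1 and q_2* = 0.25·I/p_2.
At p_1=8.32, p_2=6.46, I=100: q_1* = 0.75·100/8.32 = 9.0144.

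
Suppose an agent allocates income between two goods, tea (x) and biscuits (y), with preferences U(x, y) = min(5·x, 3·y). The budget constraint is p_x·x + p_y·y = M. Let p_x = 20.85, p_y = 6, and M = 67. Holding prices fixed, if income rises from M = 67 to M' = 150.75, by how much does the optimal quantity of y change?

Δy* = 4.5246

Leontief preferences: the optimum is at the kink where x/3 = y/5, i.e. y = (5/3)·x.
Budget: p_x·x + p_y·(5/3)·x = M, so (3·p_x + 5·p_y)·x = 3·M.
Demand: x*(p_x,p_y,M) = 3·M/(3·p_x + 5·p_y), y* = 5·M/(3·p_x + 5·p_y).
Here 3·20.85 + 5·6 = 92.55, giving y* = 3.6197.
At M' = 150.75: y* = 8.1442. Change: 8.1442 − 3.6197 = 4.5246.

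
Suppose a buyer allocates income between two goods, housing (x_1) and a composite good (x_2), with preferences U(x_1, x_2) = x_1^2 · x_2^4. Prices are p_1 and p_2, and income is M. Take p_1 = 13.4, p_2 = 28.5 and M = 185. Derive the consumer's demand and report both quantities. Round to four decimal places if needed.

x_1* = 4.602, x_2* = 4.3275

MU_x_1/MU_x_2 = (2·x_2)/(4·x_1); tangency sets this equal to p_1/p_2.
So 2·p_2·x_2 = 4·p_1·x_1; combined with the budget, a share 1/3 of income goes to x_1.
Demand: x_1*(p_1,p_2,M) = 1/3·M/p_1 and x_2* = 2/3·M/p_2.
At p_1=13.4, p_2=28.5, M=185: x_1* = 1/3·185/13.4 = 4.602, x_2* = 4.3275.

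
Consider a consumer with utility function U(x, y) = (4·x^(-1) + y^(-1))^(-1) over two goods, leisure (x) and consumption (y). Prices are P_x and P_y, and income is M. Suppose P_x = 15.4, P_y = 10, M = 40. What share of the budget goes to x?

MU_x ∝ 4·x^(-2), MU_y ∝ y^(-2), so MRS = 4·(y/x)^(2) = P_x/P_y.
Hence y/x = ((1/4)·P_x/P_y)^(1/(2)), i.e. raised to the 0.5 power.
With the ratio pinned down, the budget gives x* = M/(P_x + P_y·(y/x)) and y* = (y/x)·x*.
Numerically y/x = 0.620484, so x* = 40/(15.4 + 10·0.620484) = 1.8514 and y* = 0.620484·1.8514 = 1.1488.
Expenditure on x: 15.4·1.8514 = 28.5121; share = 0.7128.

share on x = 0.7128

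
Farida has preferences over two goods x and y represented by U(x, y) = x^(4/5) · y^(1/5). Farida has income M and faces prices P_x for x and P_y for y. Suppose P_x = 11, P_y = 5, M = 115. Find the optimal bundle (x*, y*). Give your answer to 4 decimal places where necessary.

x* = 8.3636, y* = 4.6

MU_x/MU_y = (0.8·y)/(0.2·x); tangency sets this equal to P_x/P_y.
So 0.8·P_y·y = 0.2·P_x·x; combined with the budget, a share 0.8 of income goes to x.
Demand: x*(P_x,P_y,M) = 0.8·M/P_x and y* = 0.2·M/P_y.
At P_x=11, P_y=5, M=115: x* = 0.8·115/11 = 8.3636, y* = 4.6.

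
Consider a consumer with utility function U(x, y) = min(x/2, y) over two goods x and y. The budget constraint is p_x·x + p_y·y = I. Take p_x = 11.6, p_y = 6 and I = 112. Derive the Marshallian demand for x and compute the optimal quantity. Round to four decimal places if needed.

x* = 7.6712

With perfect complements, no substitution: consume in ratio x:y = 2:1.
Budget: p_x·x + p_y·(1/2)·x = I, so (2·p_x + p_y)·x = 2·I.
Demand: x*(p_x,p_y,I) = 2·I/(2·p_x + p_y), y* = I/(2·p_x + p_y).
Here 2·11.6 + 6 = 29.2, giving x* = 7.6712.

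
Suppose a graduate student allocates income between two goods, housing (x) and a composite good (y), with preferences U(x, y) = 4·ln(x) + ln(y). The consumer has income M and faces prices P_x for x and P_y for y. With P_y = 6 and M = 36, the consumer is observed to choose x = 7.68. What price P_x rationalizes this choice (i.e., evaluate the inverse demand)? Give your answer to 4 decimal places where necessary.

MU_x/MU_y = (4·y)/(x); tangency sets this equal to P_x/P_y.
So 4·P_y·y = P_x·x; combined with the budget, a share 0.8 of income goes to x.
Demand: x*(P_x,P_y,M) = 0.8·M/P_x and y* = 0.2·M/P_y.
Set x* = 7.68 in the demand function and solve for P_x: P_x = 3.75.

P_x = 3.75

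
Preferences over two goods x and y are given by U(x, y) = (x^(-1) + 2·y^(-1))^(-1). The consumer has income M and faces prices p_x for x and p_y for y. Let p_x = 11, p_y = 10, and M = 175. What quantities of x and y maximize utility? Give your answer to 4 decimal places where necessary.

x* = 6.7744, y* = 10.0481

From the CES first-order condition, (1/2)·(y/x)^(2) = p_x/p_y.
Solve for the ratio: y/x = [2·p_x/p_y]^(0.5).
Substitute y = (y/x)·x into the budget: x* = M/(p_x + p_y·(y/x)).
Numerically y/x = 1.48324, so x* = 175/(11 + 10·1.48324) = 6.7744 and y* = 1.48324·6.7744 = 10.0481.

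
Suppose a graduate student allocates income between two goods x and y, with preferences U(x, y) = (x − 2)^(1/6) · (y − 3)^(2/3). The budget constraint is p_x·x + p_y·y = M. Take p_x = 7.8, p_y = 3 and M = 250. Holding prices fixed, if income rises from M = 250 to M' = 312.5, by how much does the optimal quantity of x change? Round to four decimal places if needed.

After buying the subsistence bundle (2, 3), a share 0.2 of the remaining income goes to x: x* = 2 + 0.2·(M − 2p_x − 3p_y)/p_x.
Discretionary income = 250 − 2·7.8 − 3·3 = 225.4; x* = 2 + 0.2·225.4/7.8 = 7.7795.
At M' = 312.5: x* = 9.3821. Change: 9.3821 − 7.7795 = 1.6026.

Δx* = 1.6026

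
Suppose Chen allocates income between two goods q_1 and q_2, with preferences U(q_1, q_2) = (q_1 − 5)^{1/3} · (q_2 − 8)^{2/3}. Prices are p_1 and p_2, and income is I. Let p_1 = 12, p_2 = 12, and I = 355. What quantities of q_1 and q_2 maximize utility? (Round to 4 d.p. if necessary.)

Let q_1' = q_1−5, q_2' = q_2−8. MRS = (1/2)·q_2'/q_1' = p_1/p_2.
After buying the subsistence bundle (5, 8), a share 1/3 of the remaining income goes to q_1: q_1* = 5 + 1/3·(I − 5p_1 − 8p_2)/p_1.
Discretionary income = 355 − 5·12 − 8·12 = 199; q_1* = 5 + 1/3·199/12 = 10.5278; q_2* = 8 + 2/3·199/12 = 19.0556.

q_1* = 10.5278, q_2* = 19.0556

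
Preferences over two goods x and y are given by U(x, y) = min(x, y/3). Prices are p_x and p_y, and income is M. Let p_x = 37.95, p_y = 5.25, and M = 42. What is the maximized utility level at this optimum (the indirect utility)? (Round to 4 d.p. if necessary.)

Leontief preferences: the optimum is at the kink where x/1 = y/3, i.e. y = 3·x.
Budget: p_x·x + p_y·3·x = M, so (p_x + 3·p_y)·x = M.
Demand: x*(p_x,p_y,M) = M/(p_x + 3·p_y), y* = 3·M/(p_x + 3·p_y).
Here 37.95 + 3·5.25 = 53.7, giving x* = 0.7821 and y* = 2.3464.
Utility at the optimum: U(0.7821, 2.3464) = 0.7821.

V = 0.7821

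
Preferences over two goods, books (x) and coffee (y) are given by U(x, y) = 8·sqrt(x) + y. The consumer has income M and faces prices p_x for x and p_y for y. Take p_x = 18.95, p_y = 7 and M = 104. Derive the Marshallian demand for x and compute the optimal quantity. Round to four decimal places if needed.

x* = 2.1832

Plugging in: x* = (4·7/18.95)² = 2.1832.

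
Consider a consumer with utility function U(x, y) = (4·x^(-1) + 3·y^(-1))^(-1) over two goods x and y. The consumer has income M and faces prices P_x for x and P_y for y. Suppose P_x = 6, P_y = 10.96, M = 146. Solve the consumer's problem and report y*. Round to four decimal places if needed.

From the CES first-order condition, (4/3)·(y/x)^(2) = P_x/P_y.
Solve for the ratio: y/x = [(3/4)·P_x/P_y]^(0.5).
With the ratio pinned down, the budget gives x* = M/(P_x + P_y·(y/x)) and y* = (y/x)·x*.
Numerically y/x = 0.640768, so x* = 146/(6 + 10.96·0.640768) = 11.2111 and y* = 0.640768·11.2111 = 7.1837.

y* = 7.1837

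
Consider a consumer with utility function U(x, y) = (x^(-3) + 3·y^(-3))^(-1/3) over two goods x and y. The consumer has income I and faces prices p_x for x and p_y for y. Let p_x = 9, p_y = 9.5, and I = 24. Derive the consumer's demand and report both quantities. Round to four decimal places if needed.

x* = 1.1249, y* = 1.4606

MU_x ∝ x^(-4), MU_y ∝ 3·y^(-4), so MRS = (1/3)·(y/x)^(4) = p_x/p_y.
Solve for the ratio: y/x = [3·p_x/p_y]^(0.25).
With the ratio pinned down, the budget gives x* = I/(p_x + p_y·(y/x)) and y* = (y/x)·x*.
Numerically y/x = 1.298405, so x* = 24/(9 + 9.5·1.298405) = 1.1249 and y* = 1.298405·1.1249 = 1.4606.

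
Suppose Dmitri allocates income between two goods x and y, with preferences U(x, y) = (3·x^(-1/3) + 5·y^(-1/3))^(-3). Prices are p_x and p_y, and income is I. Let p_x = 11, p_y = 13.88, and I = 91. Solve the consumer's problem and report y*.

y* = 3.9898

From the CES first-order condition, (3/5)·(y/x)^(4/3) = p_x/p_y.
Hence y/x = ((5/3)·p_x/p_y)^(1/(4/3)), i.e. raised to the 0.75 power.
Substitute y = (y/x)·x into the budget: x* = I/(p_x + p_y·(y/x)).
Numerically y/x = 1.23208, so x* = 91/(11 + 13.88·1.23208) = 3.2383 and y* = 1.23208·3.2383 = 3.9898.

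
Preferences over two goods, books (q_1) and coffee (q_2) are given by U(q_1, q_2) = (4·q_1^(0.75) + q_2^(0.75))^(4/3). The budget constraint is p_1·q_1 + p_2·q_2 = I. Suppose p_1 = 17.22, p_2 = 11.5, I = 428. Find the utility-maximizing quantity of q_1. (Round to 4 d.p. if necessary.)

q_1* = 24.5331

MU_q_1 ∝ 4·q_1^(-0.25), MU_q_2 ∝ q_2^(-0.25), so MRS = 4·(q_2/q_1)^(0.25) = p_1/p_2.
Hence q_2/q_1 = ((1/4)·p_1/p_2)^(1/(0.25)), i.e. raised to the 4 power.
With the ratio pinned down, the budget gives q_1* = I/(p_1 + p_2·(q_2/q_1)) and q_2* = (q_2/q_1)·q_1*.
Numerically q_2/q_1 = 0.019638, so q_1* = 428/(17.22 + 11.5·0.019638) = 24.5331.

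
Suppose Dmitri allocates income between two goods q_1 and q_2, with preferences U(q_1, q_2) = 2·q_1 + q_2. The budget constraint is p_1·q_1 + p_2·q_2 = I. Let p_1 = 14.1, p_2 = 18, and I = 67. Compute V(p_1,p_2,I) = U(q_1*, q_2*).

V = 9.5035

Linear utility — the consumer picks whichever good has higher MU/price: 2/14.1 = 0.1418 vs 1/18 = 0.0556.
q_1 gives more utility per dollar, so spend all income on q_1: q_1* = I/p_1, q_2* = 0.
Numerically: q_1* = 4.7518, q_2* = 0.
Utility at the optimum: U(4.7518, 0) = 9.5035.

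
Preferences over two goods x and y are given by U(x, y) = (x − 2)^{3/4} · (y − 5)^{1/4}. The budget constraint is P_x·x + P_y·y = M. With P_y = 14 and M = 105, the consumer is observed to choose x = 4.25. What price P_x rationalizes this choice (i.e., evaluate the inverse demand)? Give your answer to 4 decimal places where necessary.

P_x = 7

Let x' = x−2, y' = y−5. MRS = 3·y'/x' = P_x/P_y.
After buying the subsistence bundle (2, 5), a share 0.75 of the remaining income goes to x: x* = 2 + 0.75·(M − 2P_x − 5P_y)/P_x.
Set x* = 4.25 in the demand function and solve for P_x: P_x = 7.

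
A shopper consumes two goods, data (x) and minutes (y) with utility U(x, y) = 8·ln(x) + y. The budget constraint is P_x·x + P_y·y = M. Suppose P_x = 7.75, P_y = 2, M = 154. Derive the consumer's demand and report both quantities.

x* = 2.0645, y* = 69

So x*(P_x,P_y) = 8·P_y/P_x, independent of income; and y* = (M − 8·P_y)/P_y.
At the given prices: x* = 8·2/7.75 = 2.0645, and y* = 69.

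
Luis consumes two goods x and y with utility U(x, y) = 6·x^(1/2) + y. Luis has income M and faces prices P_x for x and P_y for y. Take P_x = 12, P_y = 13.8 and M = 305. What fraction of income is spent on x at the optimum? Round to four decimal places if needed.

share on x = 0.4683

MU_x = 3/√x, MU_y = 1. Tangency: 3/√x = P_x/P_y.
Thus x* = (3·P_y/P_x)² — independent of M — with the rest of income spent on y.
Plugging in: x* = (3·13.8/12)² = 11.9025, y* = 11.7514.
Expenditure on x: 12·11.9025 = 142.83; share = 0.4683.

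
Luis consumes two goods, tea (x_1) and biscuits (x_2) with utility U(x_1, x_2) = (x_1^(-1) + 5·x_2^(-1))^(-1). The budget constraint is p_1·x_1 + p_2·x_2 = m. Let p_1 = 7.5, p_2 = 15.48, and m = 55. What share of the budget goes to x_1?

share on x_1 = 0.2374

From the CES first-order condition, (1/5)·(x_2/x_1)^(2) = p_1/p_2.
Hence x_2/x_1 = (5·p_1/p_2)^(1/(2)), i.e. raised to the 0.5 power.
With the ratio pinned down, the budget gives x_1* = m/(p_1 + p_2·(x_2/x_1)) and x_2* = (x_2/x_1)·x_1*.
Numerically x_2/x_1 = 1.556432, so x_1* = 55/(7.5 + 15.48·1.556432) = 1.7409 and x_2* = 1.556432·1.7409 = 2.7095.
Expenditure on x_1: 7.5·1.7409 = 13.0565; share = 0.2374.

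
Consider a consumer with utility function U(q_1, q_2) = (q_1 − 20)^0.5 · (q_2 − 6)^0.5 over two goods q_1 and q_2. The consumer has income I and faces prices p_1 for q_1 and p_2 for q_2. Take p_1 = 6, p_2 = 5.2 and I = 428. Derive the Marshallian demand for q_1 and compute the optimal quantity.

q_1* = 43.0667

MRS = (q_2−6)/(q_1−20). Tangency with p_1/p_2 gives q_2−6 = (p_1/p_2)·(q_1−20).
After buying the subsistence bundle (20, 6), a share 0.5 of the remaining income goes to q_1: q_1* = 20 + 0.5·(I − 20p_1 − 6p_2)/p_1.
Discretionary income = 428 − 20·6 − 6·5.2 = 276.8; q_1* = 20 + 0.5·276.8/6 = 43.0667.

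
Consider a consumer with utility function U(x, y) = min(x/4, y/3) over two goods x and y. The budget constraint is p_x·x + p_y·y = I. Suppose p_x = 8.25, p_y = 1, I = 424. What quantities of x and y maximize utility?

x* = 47.1111, y* = 35.3333

With perfect complements, no substitution: consume in ratio x:y = 4:3.
Budget: p_x·x + p_y·(3/4)·x = I, so (4·p_x + 3·p_y)·x = 4·I.
Demand: x*(p_x,p_y,I) = 4·I/(4·p_x + 3·p_y), y* = 3·I/(4·p_x + 3·p_y).
Here 4·8.25 + 3·1 = 36, giving x* = 47.1111 and y* = 35.3333.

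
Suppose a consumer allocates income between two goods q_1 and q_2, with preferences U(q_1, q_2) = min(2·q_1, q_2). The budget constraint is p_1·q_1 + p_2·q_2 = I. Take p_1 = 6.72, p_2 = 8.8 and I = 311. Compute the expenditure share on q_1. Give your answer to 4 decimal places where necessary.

share on q_1 = 0.2763

Demand: q_1*(p_1,p_2,I) = I/(p_1 + 2·p_2), q_2* = 2·I/(p_1 + 2·p_2).
Here 6.72 + 2·8.8 = 24.32, giving q_1* = 12.7878 and q_2* = 25.5757.
Expenditure on q_1: 6.72·12.7878 = 85.9342; share = 0.2763.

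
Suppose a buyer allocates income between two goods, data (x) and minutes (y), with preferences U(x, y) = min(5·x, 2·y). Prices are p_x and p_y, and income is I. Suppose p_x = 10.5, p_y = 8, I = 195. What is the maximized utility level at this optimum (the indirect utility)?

With perfect complements, no substitution: consume in ratio x:y = 2:5.
Budget: p_x·x + p_y·(5/2)·x = I, so (2·p_x + 5·p_y)·x = 2·I.
Demand: x*(p_x,p_y,I) = 2·I/(2·p_x + 5·p_y), y* = 5·I/(2·p_x + 5·p_y).
Here 2·10.5 + 5·8 = 61, giving x* = 6.3934 and y* = 15.9836.
Utility at the optimum: U(6.3934, 15.9836) = 31.9672.

V = 31.9672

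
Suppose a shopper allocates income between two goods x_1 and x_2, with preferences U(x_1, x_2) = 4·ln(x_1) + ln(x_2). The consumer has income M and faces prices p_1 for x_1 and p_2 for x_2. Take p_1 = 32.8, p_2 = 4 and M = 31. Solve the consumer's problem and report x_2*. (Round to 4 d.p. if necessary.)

The MRS is 4·x_2/x_1. Set MRS = p_1/p_2.
Rearranging, p_2·x_2 = (1/4)·p_1·x_1. Substituting into the budget gives p_1·x_1·(1 + (1/4)) = M.
Demand: x_1*(p_1,p_2,M) = 0.8·M/p_1 and x_2* = 0.2·M/p_2.
At p_1=32.8, p_2=4, M=31: x_2* = 0.2·31/4 = 1.55.

x_2* = 1.55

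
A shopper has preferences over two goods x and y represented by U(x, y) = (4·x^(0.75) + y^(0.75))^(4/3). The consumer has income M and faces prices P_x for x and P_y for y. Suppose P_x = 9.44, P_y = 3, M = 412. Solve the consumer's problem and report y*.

y* = 14.9008

MRS = MU_x/MU_y = 4·(y/x)^(0.25). Set equal to P_x/P_y.
Hence y/x = ((1/4)·P_x/P_y)^(1/(0.25)), i.e. raised to the 4 power.
Substitute y = (y/x)·x into the budget: x* = M/(P_x + P_y·(y/x)).
Numerically y/x = 0.382968, so x* = 412/(9.44 + 3·0.382968) = 38.9086 and y* = 0.382968·38.9086 = 14.9008.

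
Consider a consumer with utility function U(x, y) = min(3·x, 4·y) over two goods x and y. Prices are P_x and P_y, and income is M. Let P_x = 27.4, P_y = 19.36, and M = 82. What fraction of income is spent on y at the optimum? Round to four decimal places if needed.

share on y = 0.3464

Leontief preferences: the optimum is at the kink where x/4 = y/3, i.e. y = (3/4)·x.
Budget: P_x·x + P_y·(3/4)·x = M, so (4·P_x + 3·P_y)·x = 4·M.
Demand: x*(P_x,P_y,M) = 4·M/(4·P_x + 3·P_y), y* = 3·M/(4·P_x + 3·P_y).
Here 4·27.4 + 3·19.36 = 167.68, giving x* = 1.9561 and y* = 1.4671.
Expenditure on y: 19.36·1.4671 = 28.4027; share = 0.3464.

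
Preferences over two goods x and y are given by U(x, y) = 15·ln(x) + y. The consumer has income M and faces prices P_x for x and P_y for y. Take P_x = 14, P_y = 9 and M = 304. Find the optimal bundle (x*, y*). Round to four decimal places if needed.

x* = 9.6429, y* = 18.7778

Set MRS = P_x/P_y: (15/x)/1 = P_x/P_y.
So x*(P_x,P_y) = 15·P_y/P_x, independent of income; and y* = (M − 15·P_y)/P_y.
At the given prices: x* = 15·9/14 = 9.6429, and y* = 18.7778.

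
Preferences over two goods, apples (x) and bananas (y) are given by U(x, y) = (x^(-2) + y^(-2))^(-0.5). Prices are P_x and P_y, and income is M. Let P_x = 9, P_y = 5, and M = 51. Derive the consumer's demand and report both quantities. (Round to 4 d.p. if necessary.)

From the CES first-order condition, (y/x)^(3) = P_x/P_y.
Solve for the ratio: y/x = [P_x/P_y]^(1/3).
Substitute y = (y/x)·x into the budget: x* = M/(P_x + P_y·(y/x)).
Numerically y/x = 1.21644, so x* = 51/(9 + 5·1.21644) = 3.3815 and y* = 1.21644·3.3815 = 4.1134.

x* = 3.3815, y* = 4.1134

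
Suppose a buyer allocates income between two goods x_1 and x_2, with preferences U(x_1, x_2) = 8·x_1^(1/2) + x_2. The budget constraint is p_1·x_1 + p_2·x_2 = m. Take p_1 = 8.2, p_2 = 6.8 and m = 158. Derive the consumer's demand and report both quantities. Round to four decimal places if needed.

x_1* = 11.003, x_2* = 9.967

Thus x_1* = (4·p_2/p_1)² — independent of m — with the rest of income spent on x_2.
Plugging in: x_1* = (4·6.8/8.2)² = 11.003, x_2* = 9.967.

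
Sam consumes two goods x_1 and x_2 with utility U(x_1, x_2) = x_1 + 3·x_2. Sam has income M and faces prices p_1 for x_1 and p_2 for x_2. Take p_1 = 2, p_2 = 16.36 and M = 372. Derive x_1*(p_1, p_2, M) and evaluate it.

Linear utility — the consumer picks whichever good has higher MU/price: 1/2 = 0.5 vs 3/16.36 = 0.1834.
x_1 gives more utility per dollar, so spend all income on x_1: x_1* = M/p_1, x_2* = 0.
Numerically: x_1* = 186, x_2* = 0.

x_1* = 186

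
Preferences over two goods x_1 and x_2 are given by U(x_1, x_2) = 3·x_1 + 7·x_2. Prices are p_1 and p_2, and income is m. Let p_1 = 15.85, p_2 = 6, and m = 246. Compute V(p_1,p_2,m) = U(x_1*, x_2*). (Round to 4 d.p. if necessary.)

Linear utility — the consumer picks whichever good has higher MU/price: 3/15.85 = 0.1893 vs 7/6 = 1.1667.
x_2 gives more utility per dollar, so spend all income on x_2: x_2* = m/p_2, x_1* = 0.
Numerically: x_1* = 0, x_2* = 41.
Utility at the optimum: U(0, 41) = 287.

V = 287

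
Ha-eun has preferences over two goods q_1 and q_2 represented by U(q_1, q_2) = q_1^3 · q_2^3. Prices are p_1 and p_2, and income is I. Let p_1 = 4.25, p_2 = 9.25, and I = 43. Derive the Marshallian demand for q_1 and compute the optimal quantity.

q_1* = 5.0588

Demand: q_1*(p_1,p_2,I) = 0.5·I/p_1 and q_2* = 0.5·I/p_2.
At p_1=4.25, p_2=9.25, I=43: q_1* = 0.5·43/4.25 = 5.0588.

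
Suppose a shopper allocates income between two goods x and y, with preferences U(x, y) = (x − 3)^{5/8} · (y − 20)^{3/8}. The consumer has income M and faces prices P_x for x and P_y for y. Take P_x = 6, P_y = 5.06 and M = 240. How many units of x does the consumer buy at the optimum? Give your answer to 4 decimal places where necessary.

x* = 15.5833

This is Cobb-Douglas in (x−3, y−20): tangency gives 0.625·P_y·(y−20) = 0.375·P_x·(x−3).
Substituting into the budget: x* = 3 + 0.625·(M − 3·P_x − 20·P_y)/P_x, and y* = 20 + 0.375·(…)/P_y.
Discretionary income = 240 − 3·6 − 20·5.06 = 120.8; x* = 3 + 0.625·120.8/6 = 15.5833.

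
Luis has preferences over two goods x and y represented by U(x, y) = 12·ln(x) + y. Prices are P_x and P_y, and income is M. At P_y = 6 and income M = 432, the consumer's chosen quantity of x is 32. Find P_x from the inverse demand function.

P_x = 2.25

Set MRS = P_x/P_y: (12/x)/1 = P_x/P_y.
So x*(P_x,P_y) = 12·P_y/P_x, independent of income; and y* = (M − 12·P_y)/P_y.
Set x* = 32 in the demand function and solve for P_x: P_x = 2.25.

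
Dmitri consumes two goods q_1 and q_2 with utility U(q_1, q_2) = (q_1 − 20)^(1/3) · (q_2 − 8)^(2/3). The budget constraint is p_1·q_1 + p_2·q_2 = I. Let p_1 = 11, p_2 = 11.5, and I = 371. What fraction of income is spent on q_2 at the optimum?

MRS = (1/2)·(q_2−8)/(q_1−20). Tangency with p_1/p_2 gives q_2−8 = 2·(p_1/p_2)·(q_1−20).
After buying the subsistence bundle (20, 8), a share 1/3 of the remaining income goes to q_1: q_1* = 20 + 1/3·(I − 20p_1 − 8p_2)/p_1.
Discretionary income = 371 − 20·11 − 8·11.5 = 59; q_1* = 20 + 1/3·59/11 = 21.7879; q_2* = 8 + 2/3·59/11.5 = 11.4203.
Expenditure on q_2: 11.5·11.4203 = 131.3333; share = 0.354.

share on q_2 = 0.354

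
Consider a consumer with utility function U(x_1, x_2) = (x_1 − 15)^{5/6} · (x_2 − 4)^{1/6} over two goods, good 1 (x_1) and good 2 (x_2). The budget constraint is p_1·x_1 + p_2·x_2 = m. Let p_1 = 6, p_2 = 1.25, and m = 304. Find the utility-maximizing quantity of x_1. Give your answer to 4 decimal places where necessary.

x_1* = 44.0278

MRS = 5·(x_2−4)/(x_1−15). Tangency with p_1/p_2 gives x_2−4 = (1/5)·(p_1/p_2)·(x_1−15).
Substituting into the budget: x_1* = 15 + 5/6·(m − 15·p_1 − 4·p_2)/p_1, and x_2* = 4 + 1/6·(…)/p_2.
Discretionary income = 304 − 15·6 − 4·1.25 = 209; x_1* = 15 + 5/6·209/6 = 44.0278.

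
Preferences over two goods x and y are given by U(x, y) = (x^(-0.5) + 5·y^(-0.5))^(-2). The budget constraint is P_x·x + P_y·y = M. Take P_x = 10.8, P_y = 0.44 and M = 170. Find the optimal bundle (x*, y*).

x* = 7.8463, y* = 193.7726

From the CES first-order condition, (1/5)·(y/x)^(1.5) = P_x/P_y.
Hence y/x = (5·P_x/P_y)^(1/(1.5)), i.e. raised to the 2/3 power.
Substitute y = (y/x)·x into the budget: x* = M/(P_x + P_y·(y/x)).
Numerically y/x = 24.696044, so x* = 170/(10.8 + 0.44·24.696044) = 7.8463 and y* = 24.696044·7.8463 = 193.7726.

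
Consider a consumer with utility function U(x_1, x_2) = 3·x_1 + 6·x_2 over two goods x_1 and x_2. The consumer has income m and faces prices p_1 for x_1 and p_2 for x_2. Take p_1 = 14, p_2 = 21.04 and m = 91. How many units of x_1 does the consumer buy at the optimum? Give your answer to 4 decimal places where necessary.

Linear utility — the consumer picks whichever good has higher MU/price: 3/14 = 0.2143 vs 6/21.04 = 0.2852.
x_2 gives more utility per dollar, so spend all income on x_2: x_2* = m/p_2, x_1* = 0.
Numerically: x_1* = 0, x_2* = 4.3251.

x_1* = 0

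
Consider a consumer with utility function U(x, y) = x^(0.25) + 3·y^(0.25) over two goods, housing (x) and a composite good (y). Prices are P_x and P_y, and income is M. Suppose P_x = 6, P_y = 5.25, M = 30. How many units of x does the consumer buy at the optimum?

With the ratio pinned down, the budget gives x* = M/(P_x + P_y·(y/x)) and y* = (y/x)·x*.
Numerically y/x = 5.169925, so x* = 30/(6 + 5.25·5.169925) = 0.9052.

x* = 0.9052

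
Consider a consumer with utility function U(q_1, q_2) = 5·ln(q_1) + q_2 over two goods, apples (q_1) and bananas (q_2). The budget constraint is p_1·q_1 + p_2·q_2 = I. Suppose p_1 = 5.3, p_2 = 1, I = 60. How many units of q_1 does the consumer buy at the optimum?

q_1* = 0.9434

MU_q_1 = 5/q_1, MU_q_2 = 1. Tangency: 5/q_1 = p_1/p_2.
So q_1*(p_1,p_2) = 5·p_2/p_1, independent of income; and q_2* = (I − 5·p_2)/p_2.
At the given prices: q_1* = 5·1/5.3 = 0.9434.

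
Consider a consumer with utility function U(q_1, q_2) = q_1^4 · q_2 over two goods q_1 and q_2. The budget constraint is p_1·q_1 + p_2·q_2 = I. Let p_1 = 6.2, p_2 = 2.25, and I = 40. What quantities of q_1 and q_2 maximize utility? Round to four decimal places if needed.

The MRS is 4·q_2/q_1. Set MRS = p_1/p_2.
Rearranging, p_2·q_2 = (1/4)·p_1·q_1. Substituting into the budget gives p_1·q_1·(1 + (1/4)) = I.
Demand: q_1*(p_1,p_2,I) = 0.8·I/p_1 and q_2* = 0.2·I/p_2.
At p_1=6.2, p_2=2.25, I=40: q_1* = 0.8·40/6.2 = 5.1613, q_2* = 3.5556.

q_1* = 5.1613, q_2* = 3.5556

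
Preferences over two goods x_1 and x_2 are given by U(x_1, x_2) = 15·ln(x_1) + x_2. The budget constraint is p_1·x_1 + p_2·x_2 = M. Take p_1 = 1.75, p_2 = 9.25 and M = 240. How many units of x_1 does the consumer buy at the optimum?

So x_1*(p_1,p_2) = 15·p_2/p_1, independent of income; and x_2* = (M − 15·p_2)/p_2.
At the given prices: x_1* = 15·9.25/1.75 = 79.2857.

x_1* = 79.2857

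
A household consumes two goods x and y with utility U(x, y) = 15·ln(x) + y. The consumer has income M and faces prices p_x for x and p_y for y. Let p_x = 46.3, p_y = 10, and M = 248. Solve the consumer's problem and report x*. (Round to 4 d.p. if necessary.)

Set MRS = p_x/p_y: (15/x)/1 = p_x/p_y.
So x*(p_x,p_y) = 15·p_y/p_x, independent of income; and y* = (M − 15·p_y)/p_y.
At the given prices: x* = 15·10/46.3 = 3.2397.

x* = 3.2397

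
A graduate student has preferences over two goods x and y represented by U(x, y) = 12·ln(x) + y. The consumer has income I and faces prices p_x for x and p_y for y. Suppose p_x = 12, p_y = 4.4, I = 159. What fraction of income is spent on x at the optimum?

share on x = 0.3321

MU_x = 12/x, MU_y = 1. Tangency: 12/x = p_x/p_y.
So x*(p_x,p_y) = 12·p_y/p_x, independent of income; and y* = (I − 12·p_y)/p_y.
At the given prices: x* = 12·4.4/12 = 4.4, and y* = 24.1364.
Expenditure on x: 12·4.4 = 52.8; share = 0.3321.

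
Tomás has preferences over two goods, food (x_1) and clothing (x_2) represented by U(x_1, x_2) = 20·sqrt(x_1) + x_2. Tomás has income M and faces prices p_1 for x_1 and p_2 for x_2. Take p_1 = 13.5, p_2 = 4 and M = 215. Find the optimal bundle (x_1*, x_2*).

Solve: √x_1 = 10·p_2/p_1, so x_1*(p_1,p_2) = (10·p_2/p_1)², and x_2* = (M − p_1·x_1*)/p_2.
Plugging in: x_1* = (10·4/13.5)² = 8.7791, x_2* = 24.1204.

x_1* = 8.7791, x_2* = 24.1204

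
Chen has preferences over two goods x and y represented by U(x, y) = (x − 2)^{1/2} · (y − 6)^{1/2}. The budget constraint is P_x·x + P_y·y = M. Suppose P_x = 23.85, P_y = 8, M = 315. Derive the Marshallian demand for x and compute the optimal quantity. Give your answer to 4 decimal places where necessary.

x* = 6.5975

Discretionary income = 315 − 2·23.85 − 6·8 = 219.3; x* = 2 + 0.5·219.3/23.85 = 6.5975.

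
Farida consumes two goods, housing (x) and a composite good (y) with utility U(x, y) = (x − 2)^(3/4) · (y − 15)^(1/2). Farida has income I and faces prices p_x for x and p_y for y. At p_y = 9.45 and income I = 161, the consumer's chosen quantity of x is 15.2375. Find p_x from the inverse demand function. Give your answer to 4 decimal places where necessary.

Let x' = x−2, y' = y−15. MRS = (3/2)·y'/x' = p_x/p_y.
After buying the subsistence bundle (2, 15), a share 0.6 of the remaining income goes to x: x* = 2 + 0.6·(I − 2p_x − 15p_y)/p_x.
Set x* = 15.2375 in the demand function and solve for p_x: p_x = 0.8.

p_x = 0.8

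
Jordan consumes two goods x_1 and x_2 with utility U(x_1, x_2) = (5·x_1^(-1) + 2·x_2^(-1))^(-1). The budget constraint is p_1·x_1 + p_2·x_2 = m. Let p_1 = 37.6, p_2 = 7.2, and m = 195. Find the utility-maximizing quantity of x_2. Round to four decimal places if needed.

From the CES first-order condition, (5/2)·(x_2/x_1)^(2) = p_1/p_2.
Hence x_2/x_1 = ((2/5)·p_1/p_2)^(1/(2)), i.e. raised to the 0.5 power.
With the ratio pinned down, the budget gives x_1* = m/(p_1 + p_2·(x_2/x_1)) and x_2* = (x_2/x_1)·x_1*.
Numerically x_2/x_1 = 1.445299, so x_1* = 195/(37.6 + 7.2·1.445299) = 4.062 and x_2* = 1.445299·4.062 = 5.8708.

x_2* = 5.8708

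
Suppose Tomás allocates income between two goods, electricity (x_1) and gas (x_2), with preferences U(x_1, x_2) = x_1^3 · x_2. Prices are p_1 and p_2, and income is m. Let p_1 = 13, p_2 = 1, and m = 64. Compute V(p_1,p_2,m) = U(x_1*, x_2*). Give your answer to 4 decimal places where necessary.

The MRS is 3·x_2/x_1. Set MRS = p_1/p_2.
So 3·p_2·x_2 = p_1·x_1; combined with the budget, a share 0.75 of income goes to x_1.
Demand: x_1*(p_1,p_2,m) = 0.75·m/p_1 and x_2* = 0.25·m/p_2.
At p_1=13, p_2=1, m=64: x_1* = 0.75·64/13 = 3.6923, x_2* = 16.
Utility at the optimum: U(3.6923, 16) = 805.4037.

V = 805.4037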